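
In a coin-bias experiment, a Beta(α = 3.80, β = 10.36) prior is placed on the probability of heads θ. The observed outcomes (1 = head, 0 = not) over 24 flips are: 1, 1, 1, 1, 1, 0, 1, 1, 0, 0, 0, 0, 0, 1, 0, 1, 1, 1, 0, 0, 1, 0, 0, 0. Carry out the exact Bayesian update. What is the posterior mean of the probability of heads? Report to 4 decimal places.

0.4140

The Beta prior is conjugate to a Binomial/Bernoulli likelihood; the update adds successes to α and failures to β.
Posterior: Beta(α+k, β+n−k) = Beta(3.80+12, 10.36+12) = Beta(15.80, 22.36).
Posterior mean = α/(α+β) = 15.80/38.16 = 0.4140.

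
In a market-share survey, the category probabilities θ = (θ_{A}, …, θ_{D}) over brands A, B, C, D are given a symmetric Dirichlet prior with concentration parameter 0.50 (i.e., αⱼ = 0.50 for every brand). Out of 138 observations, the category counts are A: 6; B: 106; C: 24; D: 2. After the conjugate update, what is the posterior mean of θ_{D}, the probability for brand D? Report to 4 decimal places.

0.0179

The Dirichlet prior is conjugate to the Multinomial likelihood: each posterior αⱼ = prior αⱼ + observed count nⱼ.
Posterior concentration: (6.50, 106.50, 24.50, 2.50), total = 140.00.
E[θ_{D}|data] = α_{D}/Σα = 2.50/140.00 = 0.0179.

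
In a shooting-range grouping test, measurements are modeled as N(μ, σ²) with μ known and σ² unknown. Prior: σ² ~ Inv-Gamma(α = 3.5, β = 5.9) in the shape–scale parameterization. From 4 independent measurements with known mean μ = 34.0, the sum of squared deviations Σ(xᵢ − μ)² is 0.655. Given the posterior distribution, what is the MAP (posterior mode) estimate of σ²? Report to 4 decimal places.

With known mean μ and an Inverse-Gamma(α, β) prior on σ², the Normal likelihood is conjugate: posterior is Inv-Gamma(α + n/2, β + Σ(xᵢ−μ)²/2).
Posterior: Inv-Gamma(3.5 + 4/2, 5.9 + 0.655/2) = Inv-Gamma(5.50, 6.2275).
Mode = β/(α+1) = 6.2275/6.50 = 0.9581.

0.9581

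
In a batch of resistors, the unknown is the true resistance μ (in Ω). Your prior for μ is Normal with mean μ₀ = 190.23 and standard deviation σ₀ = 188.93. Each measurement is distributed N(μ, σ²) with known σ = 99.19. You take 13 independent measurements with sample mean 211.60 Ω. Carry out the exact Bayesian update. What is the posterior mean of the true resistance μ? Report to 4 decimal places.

For Normal data with known variance σ², a Normal(μ₀, σ₀²) prior on μ is conjugate. Posterior precision = 1/σ₀² + n/σ²; posterior mean is the precision-weighted average of μ₀ and x̄.
n·x̄ = 13·211.60 = 2750.8.
σ₀² = 188.93² = 35694.5449, σ² = 99.19² = 9838.6561; σ² + n·σ₀² = 9838.6561 + 13·35694.5449 = 473867.7398.
Posterior mean = (μ₀/σ₀² + n·x̄/σ²)/(1/σ₀² + n/σ²) = (σ²·μ₀ + σ₀²·n·x̄)/(σ² + n·σ₀²) = (9838.6561·190.23 + 35694.5449·2750.8)/473867.7398 = 100060161.660823/473867.7398 = 211.1563.

211.1563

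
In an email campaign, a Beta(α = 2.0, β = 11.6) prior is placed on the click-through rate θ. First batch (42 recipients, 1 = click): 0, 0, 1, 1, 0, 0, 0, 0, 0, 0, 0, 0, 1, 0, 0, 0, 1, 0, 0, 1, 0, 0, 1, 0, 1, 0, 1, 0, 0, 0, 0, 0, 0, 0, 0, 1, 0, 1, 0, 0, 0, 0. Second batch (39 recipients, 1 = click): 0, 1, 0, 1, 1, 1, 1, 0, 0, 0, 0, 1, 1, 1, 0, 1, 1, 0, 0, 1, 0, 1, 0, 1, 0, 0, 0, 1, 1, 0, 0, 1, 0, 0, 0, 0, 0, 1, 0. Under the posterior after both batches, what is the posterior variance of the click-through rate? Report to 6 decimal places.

The Beta prior is conjugate to a Binomial/Bernoulli likelihood; the update adds successes to α and failures to β.
After batch 1: Beta(2.0+10, 11.6+32) = Beta(12.0, 43.6).
After batch 2: Beta(12.0+17, 43.6+22) = Beta(29.0, 65.6).
Var = αβ/((α+β)²(α+β+1)) = 29.0·65.6/(94.6²·95.6) = 0.002224.

0.002224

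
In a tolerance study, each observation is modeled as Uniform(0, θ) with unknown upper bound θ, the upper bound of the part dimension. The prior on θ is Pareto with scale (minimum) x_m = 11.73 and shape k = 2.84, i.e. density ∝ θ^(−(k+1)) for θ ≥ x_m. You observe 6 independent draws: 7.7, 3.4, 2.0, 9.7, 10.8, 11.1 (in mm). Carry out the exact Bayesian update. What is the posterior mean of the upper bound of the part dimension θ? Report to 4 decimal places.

A Pareto(scale x_m, shape k) prior on the upper bound θ of Uniform(0, θ) is conjugate: posterior is Pareto(max(x_m, max xᵢ), k + n).
Sample maximum = 11.1; prior scale x_m = 11.73 → posterior scale = max = 11.73.
Posterior shape = 2.84 + 6 = 8.84.
E[θ|data] = k·x_m/(k−1) = 8.84·11.73/7.84 = 13.2262.

13.2262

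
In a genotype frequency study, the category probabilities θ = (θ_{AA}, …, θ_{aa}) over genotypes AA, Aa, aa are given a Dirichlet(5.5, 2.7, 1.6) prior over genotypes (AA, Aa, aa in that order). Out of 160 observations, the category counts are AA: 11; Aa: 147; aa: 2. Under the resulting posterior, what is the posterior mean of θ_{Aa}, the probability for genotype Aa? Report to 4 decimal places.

The Dirichlet prior is conjugate to the Multinomial likelihood: each posterior αⱼ = prior αⱼ + observed count nⱼ.
Posterior concentration: (16.5, 149.7, 3.6), total = 169.8.
E[θ_{Aa}|data] = α_{Aa}/Σα = 149.7/169.8 = 0.8816.

0.8816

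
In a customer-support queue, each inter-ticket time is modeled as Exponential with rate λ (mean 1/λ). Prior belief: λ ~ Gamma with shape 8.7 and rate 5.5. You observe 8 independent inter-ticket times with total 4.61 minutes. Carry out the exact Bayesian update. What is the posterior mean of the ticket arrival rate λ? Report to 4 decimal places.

With a Gamma(shape α, rate β) prior on the exponential rate λ, the posterior after n observations with total T = Σxᵢ is Gamma(α+n, β+T).
Posterior: Gamma(8.7+8, 5.5+4.61) = Gamma(16.7, 10.11).
Posterior mean of λ = α/β = 16.7/10.11 = 1.6518.

1.6518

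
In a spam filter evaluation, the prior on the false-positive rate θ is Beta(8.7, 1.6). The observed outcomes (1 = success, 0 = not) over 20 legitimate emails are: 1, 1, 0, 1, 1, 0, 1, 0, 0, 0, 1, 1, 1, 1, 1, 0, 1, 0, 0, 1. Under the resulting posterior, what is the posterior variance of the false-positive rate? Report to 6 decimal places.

0.006915

The Beta prior is conjugate to a Binomial/Bernoulli likelihood; the update adds successes to α and failures to β.
Posterior: Beta(α+k, β+n−k) = Beta(8.7+12, 1.6+8) = Beta(20.7, 9.6).
Var = αβ/((α+β)²(α+β+1)) = 20.7·9.6/(30.3²·31.3) = 0.006915.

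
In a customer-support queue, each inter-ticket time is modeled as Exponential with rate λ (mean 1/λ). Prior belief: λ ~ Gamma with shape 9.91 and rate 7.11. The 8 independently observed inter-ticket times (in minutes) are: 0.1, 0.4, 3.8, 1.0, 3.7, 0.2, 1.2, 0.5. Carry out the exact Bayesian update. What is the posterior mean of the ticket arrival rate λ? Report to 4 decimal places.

0.9944

With a Gamma(shape α, rate β) prior on the exponential rate λ, the posterior after n observations with total T = Σxᵢ is Gamma(α+n, β+T).
Sum of observations T = 10.9 minutes; n = 8.
Posterior: Gamma(9.91+8, 7.11+10.9) = Gamma(17.91, 18.01).
Posterior mean of λ = α/β = 17.91/18.01 = 0.9944.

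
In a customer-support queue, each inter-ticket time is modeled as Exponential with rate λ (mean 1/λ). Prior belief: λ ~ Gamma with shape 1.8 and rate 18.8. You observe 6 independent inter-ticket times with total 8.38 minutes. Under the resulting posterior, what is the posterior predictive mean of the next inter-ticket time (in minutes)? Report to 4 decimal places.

With a Gamma(shape α, rate β) prior on the exponential rate λ, the posterior after n observations with total T = Σxᵢ is Gamma(α+n, β+T).
Posterior: Gamma(1.8+6, 18.8+8.38) = Gamma(7.8, 27.18).
The predictive distribution for the next observation is Lomax; its mean is β/(α−1) = 27.18/6.8 = 3.9971.

3.9971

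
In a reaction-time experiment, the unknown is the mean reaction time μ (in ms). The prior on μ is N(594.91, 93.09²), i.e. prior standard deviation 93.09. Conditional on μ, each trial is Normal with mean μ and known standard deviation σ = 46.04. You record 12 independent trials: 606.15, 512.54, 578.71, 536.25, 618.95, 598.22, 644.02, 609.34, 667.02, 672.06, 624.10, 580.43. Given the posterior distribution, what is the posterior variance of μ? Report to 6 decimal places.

For Normal data with known variance σ², a Normal(μ₀, σ₀²) prior on μ is conjugate. Posterior precision = 1/σ₀² + n/σ²; posterior mean is the precision-weighted average of μ₀ and x̄.
σ₀² = 93.09² = 8665.7481, σ² = 46.04² = 2119.6816; σ² + n·σ₀² = 2119.6816 + 12·8665.7481 = 106108.6588.
Posterior precision = 1/σ₀² + n/σ² = 1/8665.7481 + 12/2119.6816 = (σ² + n·σ₀²)/(σ₀²σ²) = 106108.6588/(8665.7481·2119.6816); posterior variance σₙ² = σ₀²σ²/(σ² + n·σ₀²) = 8665.7481·2119.6816/106108.6588 = 173.111478.

173.111478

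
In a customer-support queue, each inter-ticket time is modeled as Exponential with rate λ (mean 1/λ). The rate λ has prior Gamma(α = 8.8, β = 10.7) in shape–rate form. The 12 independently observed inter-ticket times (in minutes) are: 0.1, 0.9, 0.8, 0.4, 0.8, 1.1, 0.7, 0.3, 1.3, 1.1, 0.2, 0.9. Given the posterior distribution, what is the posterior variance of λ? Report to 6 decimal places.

With a Gamma(shape α, rate β) prior on the exponential rate λ, the posterior after n observations with total T = Σxᵢ is Gamma(α+n, β+T).
Sum of observations T = 8.6 minutes; n = 12.
Posterior: Gamma(8.8+12, 10.7+8.6) = Gamma(20.8, 19.3).
Var = α/β² = 0.055840.

0.055840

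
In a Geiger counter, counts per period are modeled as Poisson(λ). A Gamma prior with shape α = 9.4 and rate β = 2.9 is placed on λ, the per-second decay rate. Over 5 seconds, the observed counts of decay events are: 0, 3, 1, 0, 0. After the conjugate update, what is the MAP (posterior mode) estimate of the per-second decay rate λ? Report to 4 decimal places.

With a Gamma(shape α, rate β) prior, the Poisson likelihood is conjugate: the posterior is Gamma(α + ΣXᵢ, β + n).
Sum of counts S = 4 over n = 5 seconds.
Posterior: Gamma(α+S, β+n) = Gamma(9.4+4, 2.9+5) = Gamma(13.4, 7.9).
Mode of Gamma(α,β) for α≥1 is (α−1)/β = 12.4/7.9 = 1.5696.

1.5696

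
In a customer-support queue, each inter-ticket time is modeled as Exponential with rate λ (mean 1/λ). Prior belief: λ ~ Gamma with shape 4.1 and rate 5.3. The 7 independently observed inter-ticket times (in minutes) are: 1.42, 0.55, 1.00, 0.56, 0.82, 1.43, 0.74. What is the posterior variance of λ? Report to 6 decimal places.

0.079449

With a Gamma(shape α, rate β) prior on the exponential rate λ, the posterior after n observations with total T = Σxᵢ is Gamma(α+n, β+T).
Sum of observations T = 6.52 minutes; n = 7.
Posterior: Gamma(4.1+7, 5.3+6.52) = Gamma(11.1, 11.82).
Var = α/β² = 0.079449.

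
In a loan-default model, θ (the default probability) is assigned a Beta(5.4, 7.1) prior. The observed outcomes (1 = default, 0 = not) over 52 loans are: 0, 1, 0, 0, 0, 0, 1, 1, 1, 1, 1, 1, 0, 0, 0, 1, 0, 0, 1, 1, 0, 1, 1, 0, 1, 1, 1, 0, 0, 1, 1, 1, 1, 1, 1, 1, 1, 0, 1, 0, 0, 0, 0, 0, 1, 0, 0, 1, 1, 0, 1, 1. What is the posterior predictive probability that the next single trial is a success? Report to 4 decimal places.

0.5333

The Beta prior is conjugate to a Binomial/Bernoulli likelihood; the update adds successes to α and failures to β.
Posterior: Beta(α+k, β+n−k) = Beta(5.4+29, 7.1+23) = Beta(34.4, 30.1).
For a single future Bernoulli trial, P(success | data) = α/(α+β) = 0.5333.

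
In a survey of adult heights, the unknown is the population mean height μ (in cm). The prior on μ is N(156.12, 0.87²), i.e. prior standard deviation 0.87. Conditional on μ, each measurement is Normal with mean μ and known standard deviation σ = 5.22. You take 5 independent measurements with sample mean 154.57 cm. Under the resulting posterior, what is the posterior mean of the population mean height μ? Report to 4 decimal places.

For Normal data with known variance σ², a Normal(μ₀, σ₀²) prior on μ is conjugate. Posterior precision = 1/σ₀² + n/σ²; posterior mean is the precision-weighted average of μ₀ and x̄.
n·x̄ = 5·154.57 = 772.85.
σ₀² = 0.87² = 0.7569, σ² = 5.22² = 27.2484; σ² + n·σ₀² = 27.2484 + 5·0.7569 = 31.0329.
Posterior mean = (μ₀/σ₀² + n·x̄/σ²)/(1/σ₀² + n/σ²) = (σ²·μ₀ + σ₀²·n·x̄)/(σ² + n·σ₀²) = (27.2484·156.12 + 0.7569·772.85)/31.0329 = 4838.990373/31.0329 = 155.9310.

155.9310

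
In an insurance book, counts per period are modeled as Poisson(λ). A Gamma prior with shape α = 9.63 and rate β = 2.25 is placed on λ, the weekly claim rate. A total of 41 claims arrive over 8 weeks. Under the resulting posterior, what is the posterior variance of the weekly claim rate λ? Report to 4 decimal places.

With a Gamma(shape α, rate β) prior, the Poisson likelihood is conjugate: the posterior is Gamma(α + ΣXᵢ, β + n).
Posterior: Gamma(α+S, β+n) = Gamma(9.63+41, 2.25+8) = Gamma(50.63, 10.25).
Var = α/β² = 50.63/10.25² = 0.4819.

0.4819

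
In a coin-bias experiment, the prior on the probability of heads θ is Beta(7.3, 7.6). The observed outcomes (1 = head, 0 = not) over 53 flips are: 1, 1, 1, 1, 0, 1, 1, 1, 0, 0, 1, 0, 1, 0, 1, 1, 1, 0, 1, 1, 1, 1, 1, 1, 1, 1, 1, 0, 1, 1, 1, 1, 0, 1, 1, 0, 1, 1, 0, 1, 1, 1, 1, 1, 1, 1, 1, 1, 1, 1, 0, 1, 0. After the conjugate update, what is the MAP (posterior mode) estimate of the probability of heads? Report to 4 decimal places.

0.7178

The Beta prior is conjugate to a Binomial/Bernoulli likelihood; the update adds successes to α and failures to β.
Posterior: Beta(α+k, β+n−k) = Beta(7.3+41, 7.6+12) = Beta(48.3, 19.6).
Mode of Beta(a,b) for a,b>1 is (a−1)/(a+b−2) = 47.3/65.9 = 0.7178.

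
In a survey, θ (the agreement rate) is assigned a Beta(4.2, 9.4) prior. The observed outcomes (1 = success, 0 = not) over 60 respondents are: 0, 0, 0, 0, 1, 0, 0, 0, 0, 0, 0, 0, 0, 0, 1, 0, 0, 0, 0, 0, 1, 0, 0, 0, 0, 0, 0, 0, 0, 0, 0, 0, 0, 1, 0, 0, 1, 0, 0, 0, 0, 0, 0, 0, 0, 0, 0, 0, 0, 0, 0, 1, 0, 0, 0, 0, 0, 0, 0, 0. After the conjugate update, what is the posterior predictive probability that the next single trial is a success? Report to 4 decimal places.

0.1386

The Beta prior is conjugate to a Binomial/Bernoulli likelihood; the update adds successes to α and failures to β.
Posterior: Beta(α+k, β+n−k) = Beta(4.2+6, 9.4+54) = Beta(10.2, 63.4).
For a single future Bernoulli trial, P(success | data) = α/(α+β) = 0.1386.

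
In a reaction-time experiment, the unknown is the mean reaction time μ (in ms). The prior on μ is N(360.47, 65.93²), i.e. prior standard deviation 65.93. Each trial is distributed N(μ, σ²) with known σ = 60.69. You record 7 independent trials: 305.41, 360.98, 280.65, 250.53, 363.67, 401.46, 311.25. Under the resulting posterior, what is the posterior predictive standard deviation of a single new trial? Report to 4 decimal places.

64.4410

For Normal data with known variance σ², a Normal(μ₀, σ₀²) prior on μ is conjugate. Posterior precision = 1/σ₀² + n/σ²; posterior mean is the precision-weighted average of μ₀ and x̄.
σ₀² = 65.93² = 4346.7649, σ² = 60.69² = 3683.2761; σ² + n·σ₀² = 3683.2761 + 7·4346.7649 = 34110.6304.
Posterior precision = 1/σ₀² + n/σ² = 1/4346.7649 + 7/3683.2761 = (σ² + n·σ₀²)/(σ₀²σ²) = 34110.6304/(4346.7649·3683.2761); posterior variance σₙ² = σ₀²σ²/(σ² + n·σ₀²) = 4346.7649·3683.2761/34110.6304 = 469.364977.
Predictive variance for one new observation = σₙ² + σ² = 4346.7649·3683.2761/34110.6304 + 3683.2761 = σ²·(σ₀² + 34110.6304)/34110.6304 = 3683.2761·38457.3953/34110.6304 = 4152.641077; SD = √(3683.2761·38457.3953/34110.6304) = 64.4410.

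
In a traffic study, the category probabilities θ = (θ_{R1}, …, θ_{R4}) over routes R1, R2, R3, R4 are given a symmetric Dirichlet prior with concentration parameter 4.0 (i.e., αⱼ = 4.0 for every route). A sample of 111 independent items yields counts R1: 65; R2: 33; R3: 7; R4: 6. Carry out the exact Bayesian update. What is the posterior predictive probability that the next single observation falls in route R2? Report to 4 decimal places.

0.2913

The Dirichlet prior is conjugate to the Multinomial likelihood: each posterior αⱼ = prior αⱼ + observed count nⱼ.
Posterior concentration: (69.0, 37.0, 11.0, 10.0), total = 127.0.
P(next = R2 | data) = α_{R2}/Σα = 0.2913.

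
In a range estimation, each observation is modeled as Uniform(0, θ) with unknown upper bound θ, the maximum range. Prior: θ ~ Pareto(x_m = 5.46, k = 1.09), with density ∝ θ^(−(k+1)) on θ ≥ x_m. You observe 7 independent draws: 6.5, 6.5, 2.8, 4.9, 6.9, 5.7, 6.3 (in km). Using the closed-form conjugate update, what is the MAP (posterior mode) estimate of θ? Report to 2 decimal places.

A Pareto(scale x_m, shape k) prior on the upper bound θ of Uniform(0, θ) is conjugate: posterior is Pareto(max(x_m, max xᵢ), k + n).
Sample maximum = 6.9; prior scale x_m = 5.46 → posterior scale = max = 6.90.
Posterior shape = 1.09 + 7 = 8.09.
The Pareto density is decreasing on [x_m, ∞), so the mode is x_m = 6.90.

6.90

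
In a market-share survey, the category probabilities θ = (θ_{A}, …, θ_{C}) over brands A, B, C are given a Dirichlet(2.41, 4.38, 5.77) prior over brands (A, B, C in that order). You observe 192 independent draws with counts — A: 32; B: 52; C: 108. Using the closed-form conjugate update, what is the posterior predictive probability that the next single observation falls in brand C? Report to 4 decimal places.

0.5562

The Dirichlet prior is conjugate to the Multinomial likelihood: each posterior αⱼ = prior αⱼ + observed count nⱼ.
Posterior concentration: (34.41, 56.38, 113.77), total = 204.56.
P(next = C | data) = α_{C}/Σα = 0.5562.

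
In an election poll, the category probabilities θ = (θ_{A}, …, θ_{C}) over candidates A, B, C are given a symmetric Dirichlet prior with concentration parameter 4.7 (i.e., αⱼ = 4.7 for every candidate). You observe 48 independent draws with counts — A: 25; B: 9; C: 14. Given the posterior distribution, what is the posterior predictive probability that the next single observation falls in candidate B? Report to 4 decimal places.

The Dirichlet prior is conjugate to the Multinomial likelihood: each posterior αⱼ = prior αⱼ + observed count nⱼ.
Posterior concentration: (29.7, 13.7, 18.7), total = 62.1.
P(next = B | data) = α_{B}/Σα = 0.2206.

0.2206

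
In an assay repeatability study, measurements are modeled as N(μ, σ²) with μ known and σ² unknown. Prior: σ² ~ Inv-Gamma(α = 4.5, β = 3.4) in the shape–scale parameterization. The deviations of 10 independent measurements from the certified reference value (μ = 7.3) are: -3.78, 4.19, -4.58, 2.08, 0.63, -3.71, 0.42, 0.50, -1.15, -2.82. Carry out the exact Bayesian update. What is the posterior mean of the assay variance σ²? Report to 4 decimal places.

With known mean μ and an Inverse-Gamma(α, β) prior on σ², the Normal likelihood is conjugate: posterior is Inv-Gamma(α + n/2, β + Σ(xᵢ−μ)²/2).
Σ(xᵢ−μ)² = (-3.78)² + (4.19)² + (-4.58)² + (2.08)² + (0.63)² + (-3.71)² + (0.42)² + (0.50)² + (-1.15)² + (-2.82)² = 81.0096.
Posterior: Inv-Gamma(4.5 + 10/2, 3.4 + 81.0096/2) = Inv-Gamma(9.50, 43.90480).
E[σ²|data] = β/(α−1) = 43.90480/8.50 = 5.1653.

5.1653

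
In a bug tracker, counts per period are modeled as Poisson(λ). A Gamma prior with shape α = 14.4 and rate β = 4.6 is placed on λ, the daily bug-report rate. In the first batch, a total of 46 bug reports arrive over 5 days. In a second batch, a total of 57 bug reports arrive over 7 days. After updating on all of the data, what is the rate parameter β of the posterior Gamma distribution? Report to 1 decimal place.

With a Gamma(shape α, rate β) prior, the Poisson likelihood is conjugate: the posterior is Gamma(α + ΣXᵢ, β + n).
After batch 1: Gamma(α+S, β+n) = Gamma(14.4+46, 4.6+5) = Gamma(60.4, 9.6).
After batch 2: Gamma(α+S, β+n) = Gamma(60.4+57, 9.6+7) = Gamma(117.4, 16.6).
Posterior β = 16.6.

16.6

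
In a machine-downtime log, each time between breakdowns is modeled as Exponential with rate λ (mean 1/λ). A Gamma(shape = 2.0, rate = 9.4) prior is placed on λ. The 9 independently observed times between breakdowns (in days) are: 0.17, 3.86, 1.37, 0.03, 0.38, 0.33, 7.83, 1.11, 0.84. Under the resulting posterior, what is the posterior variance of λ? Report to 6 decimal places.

With a Gamma(shape α, rate β) prior on the exponential rate λ, the posterior after n observations with total T = Σxᵢ is Gamma(α+n, β+T).
Sum of observations T = 15.92 days; n = 9.
Posterior: Gamma(2.0+9, 9.4+15.92) = Gamma(11.0, 25.32).
Var = α/β² = 0.017158.

0.017158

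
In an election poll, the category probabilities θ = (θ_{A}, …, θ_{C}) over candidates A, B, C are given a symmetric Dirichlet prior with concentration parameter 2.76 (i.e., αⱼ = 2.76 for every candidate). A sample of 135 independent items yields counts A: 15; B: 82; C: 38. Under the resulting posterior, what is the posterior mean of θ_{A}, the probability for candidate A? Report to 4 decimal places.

0.1240

The Dirichlet prior is conjugate to the Multinomial likelihood: each posterior αⱼ = prior αⱼ + observed count nⱼ.
Posterior concentration: (17.76, 84.76, 40.76), total = 143.28.
E[θ_{A}|data] = α_{A}/Σα = 17.76/143.28 = 0.1240.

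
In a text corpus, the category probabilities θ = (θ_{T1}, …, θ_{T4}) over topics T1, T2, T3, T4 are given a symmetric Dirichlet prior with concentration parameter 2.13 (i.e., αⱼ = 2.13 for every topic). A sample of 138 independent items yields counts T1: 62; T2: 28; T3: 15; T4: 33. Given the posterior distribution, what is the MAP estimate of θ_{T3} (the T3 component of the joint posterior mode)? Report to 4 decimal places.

0.1132

The Dirichlet prior is conjugate to the Multinomial likelihood: each posterior αⱼ = prior αⱼ + observed count nⱼ.
Posterior concentration: (64.13, 30.13, 17.13, 35.13), total = 146.52.
Joint mode component: (α_{T3}−1)/(Σα−K) = 16.13/142.52 = 0.1132.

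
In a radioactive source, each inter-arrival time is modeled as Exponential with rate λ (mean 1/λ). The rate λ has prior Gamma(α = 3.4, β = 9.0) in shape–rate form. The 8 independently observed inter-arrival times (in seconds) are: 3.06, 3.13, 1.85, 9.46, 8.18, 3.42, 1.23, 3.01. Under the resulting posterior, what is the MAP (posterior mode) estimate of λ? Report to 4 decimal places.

0.2456

With a Gamma(shape α, rate β) prior on the exponential rate λ, the posterior after n observations with total T = Σxᵢ is Gamma(α+n, β+T).
Sum of observations T = 33.34 seconds; n = 8.
Posterior: Gamma(3.4+8, 9.0+33.34) = Gamma(11.4, 42.34).
Mode = (α−1)/β = 0.2456.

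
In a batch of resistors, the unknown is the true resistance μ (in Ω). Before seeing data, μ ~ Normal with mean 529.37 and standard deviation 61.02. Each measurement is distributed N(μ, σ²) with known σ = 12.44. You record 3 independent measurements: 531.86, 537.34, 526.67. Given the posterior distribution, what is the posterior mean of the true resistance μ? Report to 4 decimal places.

For Normal data with known variance σ², a Normal(μ₀, σ₀²) prior on μ is conjugate. Posterior precision = 1/σ₀² + n/σ²; posterior mean is the precision-weighted average of μ₀ and x̄.
Σxᵢ = 531.86 + 537.34 + 526.67 = 1595.87, so n·x̄ = 1595.87.
σ₀² = 61.02² = 3723.4404, σ² = 12.44² = 154.7536; σ² + n·σ₀² = 154.7536 + 3·3723.4404 = 11325.0748.
Posterior mean = (μ₀/σ₀² + n·x̄/σ²)/(1/σ₀² + n/σ²) = (σ²·μ₀ + σ₀²·n·x̄)/(σ² + n·σ₀²) = (154.7536·529.37 + 3723.4404·1595.87)/11325.0748 = 6024048.74438/11325.0748 = 531.9213.

531.9213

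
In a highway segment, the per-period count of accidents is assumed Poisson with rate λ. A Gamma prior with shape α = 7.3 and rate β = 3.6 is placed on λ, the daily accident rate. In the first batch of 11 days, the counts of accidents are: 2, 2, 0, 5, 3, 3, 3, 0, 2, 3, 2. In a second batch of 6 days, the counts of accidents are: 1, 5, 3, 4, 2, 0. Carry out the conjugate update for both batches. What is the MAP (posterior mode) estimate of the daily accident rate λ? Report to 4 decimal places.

2.2476

With a Gamma(shape α, rate β) prior, the Poisson likelihood is conjugate: the posterior is Gamma(α + ΣXᵢ, β + n).
Batch 1: sum of counts S = 25 over n = 11 days.
After batch 1: Gamma(α+S, β+n) = Gamma(7.3+25, 3.6+11) = Gamma(32.3, 14.6).
Batch 2: sum of counts S = 15 over n = 6 days.
After batch 2: Gamma(α+S, β+n) = Gamma(32.3+15, 14.6+6) = Gamma(47.3, 20.6).
Mode of Gamma(α,β) for α≥1 is (α−1)/β = 46.3/20.6 = 2.2476.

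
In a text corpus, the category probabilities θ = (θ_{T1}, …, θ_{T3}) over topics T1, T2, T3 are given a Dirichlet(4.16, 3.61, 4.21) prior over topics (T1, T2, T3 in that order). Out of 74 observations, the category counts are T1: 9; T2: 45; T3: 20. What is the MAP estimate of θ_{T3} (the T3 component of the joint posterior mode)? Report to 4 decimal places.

The Dirichlet prior is conjugate to the Multinomial likelihood: each posterior αⱼ = prior αⱼ + observed count nⱼ.
Posterior concentration: (13.16, 48.61, 24.21), total = 85.98.
Joint mode component: (α_{T3}−1)/(Σα−K) = 23.21/82.98 = 0.2797.

0.2797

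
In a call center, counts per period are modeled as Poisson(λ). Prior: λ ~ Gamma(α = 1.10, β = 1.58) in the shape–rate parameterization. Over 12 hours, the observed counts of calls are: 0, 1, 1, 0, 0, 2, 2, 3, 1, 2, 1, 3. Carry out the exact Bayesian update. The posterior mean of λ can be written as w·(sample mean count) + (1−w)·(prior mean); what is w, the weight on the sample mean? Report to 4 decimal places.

With a Gamma(shape α, rate β) prior, the Poisson likelihood is conjugate: the posterior is Gamma(α + ΣXᵢ, β + n).
Posterior mean = (α₀+S)/(β₀+n) = [n/(β₀+n)]·(S/n) + [β₀/(β₀+n)]·(α₀/β₀), so only n and β₀ enter the weight.
Weight on data w = n/(β₀+n) = 12/(1.58+12) = 12/13.58 = 0.8837.

0.8837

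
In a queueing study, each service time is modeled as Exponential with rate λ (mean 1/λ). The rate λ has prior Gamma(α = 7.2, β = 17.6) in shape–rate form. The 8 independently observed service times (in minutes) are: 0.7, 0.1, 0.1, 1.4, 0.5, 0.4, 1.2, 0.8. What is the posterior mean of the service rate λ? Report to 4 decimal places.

With a Gamma(shape α, rate β) prior on the exponential rate λ, the posterior after n observations with total T = Σxᵢ is Gamma(α+n, β+T).
Sum of observations T = 5.2 minutes; n = 8.
Posterior: Gamma(7.2+8, 17.6+5.2) = Gamma(15.2, 22.8).
Posterior mean of λ = α/β = 15.2/22.8 = 0.6667.

0.6667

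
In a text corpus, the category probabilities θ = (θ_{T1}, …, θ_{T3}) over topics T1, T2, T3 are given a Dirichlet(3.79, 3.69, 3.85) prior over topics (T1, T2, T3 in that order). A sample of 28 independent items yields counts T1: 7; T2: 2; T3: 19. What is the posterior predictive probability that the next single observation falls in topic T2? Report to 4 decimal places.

0.1447

The Dirichlet prior is conjugate to the Multinomial likelihood: each posterior αⱼ = prior αⱼ + observed count nⱼ.
Posterior concentration: (10.79, 5.69, 22.85), total = 39.33.
P(next = T2 | data) = α_{T2}/Σα = 0.1447.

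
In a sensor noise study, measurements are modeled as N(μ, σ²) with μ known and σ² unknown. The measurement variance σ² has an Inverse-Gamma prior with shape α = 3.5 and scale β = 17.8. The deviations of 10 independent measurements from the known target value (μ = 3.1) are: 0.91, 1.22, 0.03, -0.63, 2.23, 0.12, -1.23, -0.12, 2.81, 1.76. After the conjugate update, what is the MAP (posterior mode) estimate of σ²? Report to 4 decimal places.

With known mean μ and an Inverse-Gamma(α, β) prior on σ², the Normal likelihood is conjugate: posterior is Inv-Gamma(α + n/2, β + Σ(xᵢ−μ)²/2).
Σ(xᵢ−μ)² = (0.91)² + (1.22)² + (0.03)² + (-0.63)² + (2.23)² + (0.12)² + (-1.23)² + (-0.12)² + (2.81)² + (1.76)² = 20.2226.
Posterior: Inv-Gamma(3.5 + 10/2, 17.8 + 20.2226/2) = Inv-Gamma(8.50, 27.91130).
Mode = β/(α+1) = 27.91130/9.50 = 2.9380.

2.9380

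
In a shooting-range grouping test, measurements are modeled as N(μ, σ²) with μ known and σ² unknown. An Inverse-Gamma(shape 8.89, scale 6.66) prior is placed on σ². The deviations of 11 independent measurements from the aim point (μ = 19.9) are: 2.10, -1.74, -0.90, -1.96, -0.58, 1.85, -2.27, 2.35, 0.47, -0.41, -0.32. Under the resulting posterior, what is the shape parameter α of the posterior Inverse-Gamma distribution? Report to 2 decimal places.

14.39

With known mean μ and an Inverse-Gamma(α, β) prior on σ², the Normal likelihood is conjugate: posterior is Inv-Gamma(α + n/2, β + Σ(xᵢ−μ)²/2).
Σ(xᵢ−μ)² = (2.10)² + (-1.74)² + (-0.90)² + (-1.96)² + (-0.58)² + (1.85)² + (-2.27)² + (2.35)² + (0.47)² + (-0.41)² + (-0.32)² = 27.0149.
Posterior: Inv-Gamma(8.89 + 11/2, 6.66 + 27.0149/2) = Inv-Gamma(14.39, 20.16745).
Posterior α = 14.39.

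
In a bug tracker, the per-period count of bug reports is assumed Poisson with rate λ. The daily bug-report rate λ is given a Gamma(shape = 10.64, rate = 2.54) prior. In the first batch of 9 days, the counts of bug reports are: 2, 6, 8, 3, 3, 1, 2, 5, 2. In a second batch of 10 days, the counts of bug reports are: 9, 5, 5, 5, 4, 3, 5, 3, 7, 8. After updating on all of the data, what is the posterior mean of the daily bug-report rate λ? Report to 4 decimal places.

With a Gamma(shape α, rate β) prior, the Poisson likelihood is conjugate: the posterior is Gamma(α + ΣXᵢ, β + n).
Batch 1: sum of counts S = 32 over n = 9 days.
After batch 1: Gamma(α+S, β+n) = Gamma(10.64+32, 2.54+9) = Gamma(42.64, 11.54).
Batch 2: sum of counts S = 54 over n = 10 days.
After batch 2: Gamma(α+S, β+n) = Gamma(42.64+54, 11.54+10) = Gamma(96.64, 21.54).
Posterior mean = α/β = 96.64/21.54 = 4.4865.

4.4865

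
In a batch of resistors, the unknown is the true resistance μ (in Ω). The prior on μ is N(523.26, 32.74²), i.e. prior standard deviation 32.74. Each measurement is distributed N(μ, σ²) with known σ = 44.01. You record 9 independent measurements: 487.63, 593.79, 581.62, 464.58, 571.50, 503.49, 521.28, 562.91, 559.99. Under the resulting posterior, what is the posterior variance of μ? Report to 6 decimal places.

For Normal data with known variance σ², a Normal(μ₀, σ₀²) prior on μ is conjugate. Posterior precision = 1/σ₀² + n/σ²; posterior mean is the precision-weighted average of μ₀ and x̄.
σ₀² = 32.74² = 1071.9076, σ² = 44.01² = 1936.8801; σ² + n·σ₀² = 1936.8801 + 9·1071.9076 = 11584.0485.
Posterior precision = 1/σ₀² + n/σ² = 1/1071.9076 + 9/1936.8801 = (σ² + n·σ₀²)/(σ₀²σ²) = 11584.0485/(1071.9076·1936.8801); posterior variance σₙ² = σ₀²σ²/(σ² + n·σ₀²) = 1071.9076·1936.8801/11584.0485 = 179.225467.

179.225467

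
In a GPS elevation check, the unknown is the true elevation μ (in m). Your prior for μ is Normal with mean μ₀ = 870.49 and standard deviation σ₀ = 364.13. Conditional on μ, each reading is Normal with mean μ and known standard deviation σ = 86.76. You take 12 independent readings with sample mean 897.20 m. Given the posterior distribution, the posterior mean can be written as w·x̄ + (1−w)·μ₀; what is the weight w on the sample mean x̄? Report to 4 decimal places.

0.9953

For Normal data with known variance σ², a Normal(μ₀, σ₀²) prior on μ is conjugate. Posterior precision = 1/σ₀² + n/σ²; posterior mean is the precision-weighted average of μ₀ and x̄.
σ₀² = 364.13² = 132590.6569, σ² = 86.76² = 7527.2976. Prior precision 1/σ₀² = 1/132590.6569; data precision n/σ² = 12/7527.2976.
w = (n/σ²)/(1/σ₀² + n/σ²) = n·σ₀²/(σ² + n·σ₀²) = 12·132590.6569/(7527.2976 + 12·132590.6569) = 1591087.8828/1598615.1804 = 0.9953.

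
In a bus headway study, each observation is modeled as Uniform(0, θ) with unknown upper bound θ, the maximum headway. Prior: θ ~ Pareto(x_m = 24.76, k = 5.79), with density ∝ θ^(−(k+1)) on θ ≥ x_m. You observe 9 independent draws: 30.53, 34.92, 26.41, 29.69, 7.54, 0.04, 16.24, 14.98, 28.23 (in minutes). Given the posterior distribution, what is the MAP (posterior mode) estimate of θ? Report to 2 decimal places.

A Pareto(scale x_m, shape k) prior on the upper bound θ of Uniform(0, θ) is conjugate: posterior is Pareto(max(x_m, max xᵢ), k + n).
Sample maximum = 34.92; prior scale x_m = 24.76 → posterior scale = max = 34.92.
Posterior shape = 5.79 + 9 = 14.79.
The Pareto density is decreasing on [x_m, ∞), so the mode is x_m = 34.92.

34.92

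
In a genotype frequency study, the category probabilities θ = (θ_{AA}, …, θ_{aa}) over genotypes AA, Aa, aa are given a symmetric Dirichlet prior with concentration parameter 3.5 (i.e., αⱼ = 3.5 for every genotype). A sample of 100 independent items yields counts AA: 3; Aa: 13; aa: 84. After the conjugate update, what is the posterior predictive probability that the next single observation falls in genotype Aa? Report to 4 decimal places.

0.1493

The Dirichlet prior is conjugate to the Multinomial likelihood: each posterior αⱼ = prior αⱼ + observed count nⱼ.
Posterior concentration: (6.5, 16.5, 87.5), total = 110.5.
P(next = Aa | data) = α_{Aa}/Σα = 0.1493.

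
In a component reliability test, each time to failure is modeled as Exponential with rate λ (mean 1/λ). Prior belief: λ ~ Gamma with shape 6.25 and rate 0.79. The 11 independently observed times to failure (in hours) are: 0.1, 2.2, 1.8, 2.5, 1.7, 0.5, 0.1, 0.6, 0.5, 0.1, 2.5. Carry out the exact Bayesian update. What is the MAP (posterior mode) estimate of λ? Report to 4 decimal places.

1.2136

With a Gamma(shape α, rate β) prior on the exponential rate λ, the posterior after n observations with total T = Σxᵢ is Gamma(α+n, β+T).
Sum of observations T = 12.6 hours; n = 11.
Posterior: Gamma(6.25+11, 0.79+12.6) = Gamma(17.25, 13.39).
Mode = (α−1)/β = 1.2136.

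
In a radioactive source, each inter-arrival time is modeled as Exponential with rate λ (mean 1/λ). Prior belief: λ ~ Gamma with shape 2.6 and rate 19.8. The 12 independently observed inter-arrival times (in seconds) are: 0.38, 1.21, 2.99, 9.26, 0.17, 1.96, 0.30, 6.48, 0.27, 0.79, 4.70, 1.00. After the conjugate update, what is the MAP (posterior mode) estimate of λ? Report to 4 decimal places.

With a Gamma(shape α, rate β) prior on the exponential rate λ, the posterior after n observations with total T = Σxᵢ is Gamma(α+n, β+T).
Sum of observations T = 29.51 seconds; n = 12.
Posterior: Gamma(2.6+12, 19.8+29.51) = Gamma(14.6, 49.31).
Mode = (α−1)/β = 0.2758.

0.2758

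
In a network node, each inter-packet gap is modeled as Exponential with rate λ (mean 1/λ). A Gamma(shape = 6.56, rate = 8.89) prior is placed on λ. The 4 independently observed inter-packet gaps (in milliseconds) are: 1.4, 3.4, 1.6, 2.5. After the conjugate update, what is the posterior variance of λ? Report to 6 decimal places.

With a Gamma(shape α, rate β) prior on the exponential rate λ, the posterior after n observations with total T = Σxᵢ is Gamma(α+n, β+T).
Sum of observations T = 8.9 milliseconds; n = 4.
Posterior: Gamma(6.56+4, 8.89+8.9) = Gamma(10.56, 17.79).
Var = α/β² = 0.033367.

0.033367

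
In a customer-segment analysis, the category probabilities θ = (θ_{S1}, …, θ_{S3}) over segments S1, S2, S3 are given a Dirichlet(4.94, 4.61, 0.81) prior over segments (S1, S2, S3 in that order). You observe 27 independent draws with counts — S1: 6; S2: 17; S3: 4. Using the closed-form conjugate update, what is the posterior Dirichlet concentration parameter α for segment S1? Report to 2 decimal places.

10.94

The Dirichlet prior is conjugate to the Multinomial likelihood: each posterior αⱼ = prior αⱼ + observed count nⱼ.
Posterior concentration: (10.94, 21.61, 4.81), total = 37.36.
α_{S1} = 4.94 + 6 = 10.94.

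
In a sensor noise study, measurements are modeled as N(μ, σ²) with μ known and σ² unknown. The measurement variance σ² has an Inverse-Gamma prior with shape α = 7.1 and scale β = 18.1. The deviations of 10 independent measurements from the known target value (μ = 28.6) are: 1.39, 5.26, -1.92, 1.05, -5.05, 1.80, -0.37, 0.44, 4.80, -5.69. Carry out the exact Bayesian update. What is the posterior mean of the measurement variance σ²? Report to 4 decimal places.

6.9855

With known mean μ and an Inverse-Gamma(α, β) prior on σ², the Normal likelihood is conjugate: posterior is Inv-Gamma(α + n/2, β + Σ(xᵢ−μ)²/2).
Σ(xᵢ−μ)² = (1.39)² + (5.26)² + (-1.92)² + (1.05)² + (-5.05)² + (1.80)² + (-0.37)² + (0.44)² + (4.80)² + (-5.69)² = 118.8777.
Posterior: Inv-Gamma(7.1 + 10/2, 18.1 + 118.8777/2) = Inv-Gamma(12.10, 77.53885).
E[σ²|data] = β/(α−1) = 77.53885/11.10 = 6.9855.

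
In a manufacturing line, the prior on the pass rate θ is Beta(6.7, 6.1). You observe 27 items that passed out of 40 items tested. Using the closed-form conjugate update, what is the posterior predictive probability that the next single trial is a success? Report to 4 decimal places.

0.6383

The Beta prior is conjugate to a Binomial/Bernoulli likelihood; the update adds successes to α and failures to β.
Posterior: Beta(α+k, β+n−k) = Beta(6.7+27, 6.1+13) = Beta(33.7, 19.1).
For a single future Bernoulli trial, P(success | data) = α/(α+β) = 0.6383.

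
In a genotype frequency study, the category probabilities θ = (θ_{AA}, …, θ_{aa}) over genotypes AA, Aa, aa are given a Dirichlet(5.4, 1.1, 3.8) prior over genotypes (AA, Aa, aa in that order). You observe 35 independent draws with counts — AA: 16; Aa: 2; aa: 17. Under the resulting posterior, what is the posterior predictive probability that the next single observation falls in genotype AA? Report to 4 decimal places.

0.4724

The Dirichlet prior is conjugate to the Multinomial likelihood: each posterior αⱼ = prior αⱼ + observed count nⱼ.
Posterior concentration: (21.4, 3.1, 20.8), total = 45.3.
P(next = AA | data) = α_{AA}/Σα = 0.4724.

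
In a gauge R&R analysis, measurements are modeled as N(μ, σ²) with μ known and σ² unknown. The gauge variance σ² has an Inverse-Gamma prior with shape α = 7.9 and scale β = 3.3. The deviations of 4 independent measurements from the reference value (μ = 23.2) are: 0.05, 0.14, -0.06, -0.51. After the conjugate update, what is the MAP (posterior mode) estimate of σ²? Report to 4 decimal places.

With known mean μ and an Inverse-Gamma(α, β) prior on σ², the Normal likelihood is conjugate: posterior is Inv-Gamma(α + n/2, β + Σ(xᵢ−μ)²/2).
Σ(xᵢ−μ)² = (0.05)² + (0.14)² + (-0.06)² + (-0.51)² = 0.2858.
Posterior: Inv-Gamma(7.9 + 4/2, 3.3 + 0.2858/2) = Inv-Gamma(9.90, 3.44290).
Mode = β/(α+1) = 3.44290/10.90 = 0.3159.

0.3159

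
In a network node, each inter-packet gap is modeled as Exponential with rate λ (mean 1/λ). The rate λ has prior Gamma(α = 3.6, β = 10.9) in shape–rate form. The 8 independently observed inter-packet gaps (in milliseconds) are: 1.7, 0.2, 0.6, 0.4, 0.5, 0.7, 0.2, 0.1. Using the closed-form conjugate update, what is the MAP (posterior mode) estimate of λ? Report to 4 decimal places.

0.6928

With a Gamma(shape α, rate β) prior on the exponential rate λ, the posterior after n observations with total T = Σxᵢ is Gamma(α+n, β+T).
Sum of observations T = 4.4 milliseconds; n = 8.
Posterior: Gamma(3.6+8, 10.9+4.4) = Gamma(11.6, 15.3).
Mode = (α−1)/β = 0.6928.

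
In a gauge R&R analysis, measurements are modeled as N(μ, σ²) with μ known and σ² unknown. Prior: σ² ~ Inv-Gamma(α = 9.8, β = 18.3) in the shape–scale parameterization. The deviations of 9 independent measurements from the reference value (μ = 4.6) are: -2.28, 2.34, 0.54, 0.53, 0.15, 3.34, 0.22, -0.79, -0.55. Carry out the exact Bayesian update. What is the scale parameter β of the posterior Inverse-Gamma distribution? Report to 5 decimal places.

29.99980

With known mean μ and an Inverse-Gamma(α, β) prior on σ², the Normal likelihood is conjugate: posterior is Inv-Gamma(α + n/2, β + Σ(xᵢ−μ)²/2).
Σ(xᵢ−μ)² = (-2.28)² + (2.34)² + (0.54)² + (0.53)² + (0.15)² + (3.34)² + (0.22)² + (-0.79)² + (-0.55)² = 23.3996.
Posterior: Inv-Gamma(9.8 + 9/2, 18.3 + 23.3996/2) = Inv-Gamma(14.30, 29.99980).
Posterior β = 29.99980.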